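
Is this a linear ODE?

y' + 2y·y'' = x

No. Nonlinear (y·y'' term)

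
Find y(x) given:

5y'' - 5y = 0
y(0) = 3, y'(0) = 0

General solution: y = C₁e^x + C₂e^(-x)
Applying ICs: C₁ = 3/2, C₂ = 3/2
Particular solution: y = (3/2)e^x + (3/2)e^(-x)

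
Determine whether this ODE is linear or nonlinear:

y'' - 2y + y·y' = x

Nonlinear (product y·y')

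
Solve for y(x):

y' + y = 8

Using integrating factor method:

General solution: y = 8 + Ce^(-x)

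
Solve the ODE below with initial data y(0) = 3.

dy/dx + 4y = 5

General solution: y = 5/4 + Ce^(-4x)
Applying y(0) = 3: C = 3 - 5/4 = 7/4
Particular solution: y = 5/4 + (7/4)e^(-4x)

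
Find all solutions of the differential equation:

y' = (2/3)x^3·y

Separating variables and integrating:
ln|y| = x^4/6 + C

General solution: y = Ce^(x^4/6)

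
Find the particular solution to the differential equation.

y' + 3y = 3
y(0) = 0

General solution: y = 1 + Ce^(-3x)
Applying y(0) = 0: C = 0 - 1 = -1
Particular solution: y = 1 - e^(-3x)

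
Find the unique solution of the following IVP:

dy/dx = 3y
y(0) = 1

General solution: y = Ce^(3x)
Applying IC y(0) = 1:
Particular solution: y = e^(3x)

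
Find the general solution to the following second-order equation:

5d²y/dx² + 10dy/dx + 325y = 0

Characteristic equation: 5r² + 10r + 325 = 0
Divide by 5: r² + 2r + 65 = 0
Roots: r = -1 ± 8i (complex conjugates)
General solution: y = e^(-x)(C₁cos(8x) + C₂sin(8x))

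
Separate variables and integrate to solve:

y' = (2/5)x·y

Separating variables and integrating:
ln|y| = x^2/5 + C

General solution: y = Ce^(x^2/5)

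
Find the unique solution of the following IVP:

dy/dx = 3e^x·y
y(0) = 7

General solution: y = Ce^(3e^x)
Applying IC y(0) = 7:
Particular solution: y = 7e^(3(e^x - 1))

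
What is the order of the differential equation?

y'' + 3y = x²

The order is 2 (highest derivative is of order 2).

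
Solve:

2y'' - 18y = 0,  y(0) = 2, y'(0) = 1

General solution: y = C₁e^(3x) + C₂e^(-3x)
Applying ICs: C₁ = 7/6, C₂ = 5/6
Particular solution: y = (7/6)e^(3x) + (5/6)e^(-3x)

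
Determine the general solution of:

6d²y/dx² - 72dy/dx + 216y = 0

Characteristic equation: 6r² - 72r + 216 = 0
Divide by 6: r² - 12r + 36 = 0
Factored: (r - 6)² = 0
Repeated root: r = 6
General solution: y = (C₁ + C₂x)e^(6x)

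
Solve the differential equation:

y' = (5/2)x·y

Separating variables and integrating:
ln|y| = 5x^2/4 + C

General solution: y = Ce^(5x^2/4)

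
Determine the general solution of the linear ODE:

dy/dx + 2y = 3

Using integrating factor method:

General solution: y = 3/2 + Ce^(-2x)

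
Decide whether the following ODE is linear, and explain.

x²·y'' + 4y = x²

Linear (y and its derivatives appear to the first power only, no products of y terms)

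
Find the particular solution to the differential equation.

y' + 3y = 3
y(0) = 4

General solution: y = 1 + Ce^(-3x)
Applying y(0) = 4: C = 4 - 1 = 3
Particular solution: y = 1 + 3e^(-3x)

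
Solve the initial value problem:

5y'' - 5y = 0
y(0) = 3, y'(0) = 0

General solution: y = C₁e^x + C₂e^(-x)
Applying ICs: C₁ = 3/2, C₂ = 3/2
Particular solution: y = (3/2)e^x + (3/2)e^(-x)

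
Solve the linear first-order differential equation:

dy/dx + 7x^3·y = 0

Using integrating factor method:

General solution: y = Ce^(-7x^4/4)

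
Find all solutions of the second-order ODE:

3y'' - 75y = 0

Characteristic equation: 3r² - 75 = 0
Divide by 3: r² - 25 = 0
Roots: r = 5, -5 (distinct real)
General solution: y = C₁e^(5x) + C₂e^(-5x)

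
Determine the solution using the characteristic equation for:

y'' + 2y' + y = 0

Characteristic equation: r² + 2r + 1 = 0
Factored: (r + 1)² = 0
Repeated root: r = -1
General solution: y = (C₁ + C₂x)e^(-x)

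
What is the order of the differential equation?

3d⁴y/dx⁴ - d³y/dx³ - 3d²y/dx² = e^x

The order is 4 (highest derivative is of order 4).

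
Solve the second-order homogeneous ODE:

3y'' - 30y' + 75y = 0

Characteristic equation: 3r² - 30r + 75 = 0
Divide by 3: r² - 10r + 25 = 0
Factored: (r - 5)² = 0
Repeated root: r = 5
General solution: y = (C₁ + C₂x)e^(5x)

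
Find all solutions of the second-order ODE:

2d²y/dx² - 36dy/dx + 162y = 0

Characteristic equation: 2r² - 36r + 162 = 0
Divide by 2: r² - 18r + 81 = 0
Factored: (r - 9)² = 0
Repeated root: r = 9
General solution: y = (C₁ + C₂x)e^(9x)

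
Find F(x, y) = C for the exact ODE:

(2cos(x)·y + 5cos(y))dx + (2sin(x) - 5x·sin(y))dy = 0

Verify exactness: ∂M/∂y = ∂N/∂x ✓
Find F(x,y) such that ∂F/∂x = M, ∂F/∂y = N
Solution: 2sin(x)·y + 5x·cos(y) = C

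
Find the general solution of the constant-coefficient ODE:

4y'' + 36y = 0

Characteristic equation: 4r² + 36 = 0
Divide by 4: r² + 9 = 0
Roots: r = ±3i (complex conjugates)
General solution: y = C₁cos(3x) + C₂sin(3x)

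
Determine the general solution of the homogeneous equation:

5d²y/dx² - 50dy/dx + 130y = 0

Characteristic equation: 5r² - 50r + 130 = 0
Divide by 5: r² - 10r + 26 = 0
Roots: r = 5 ± i (complex conjugates)
General solution: y = e^(5x)(C₁cos(x) + C₂sin(x))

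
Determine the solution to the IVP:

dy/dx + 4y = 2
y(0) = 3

General solution: y = 1/2 + Ce^(-4x)
Applying y(0) = 3: C = 3 - 1/2 = 5/2
Particular solution: y = 1/2 + (5/2)e^(-4x)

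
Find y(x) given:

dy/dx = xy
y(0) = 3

General solution: y = Ce^(x²/2)
Applying IC y(0) = 3:
Particular solution: y = 3e^(x²/2)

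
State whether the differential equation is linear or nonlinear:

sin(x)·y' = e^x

Linear (y and its derivatives appear to the first power only, no products of y terms)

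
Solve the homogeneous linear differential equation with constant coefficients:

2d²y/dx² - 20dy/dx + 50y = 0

Characteristic equation: 2r² - 20r + 50 = 0
Divide by 2: r² - 10r + 25 = 0
Factored: (r - 5)² = 0
Repeated root: r = 5
General solution: y = (C₁ + C₂x)e^(5x)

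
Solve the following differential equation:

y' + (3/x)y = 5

Using integrating factor method:

General solution: y = (5/4)x + Cx^(-3)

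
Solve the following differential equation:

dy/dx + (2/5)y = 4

Using integrating factor method:

General solution: y = 10 + Ce^(-2x/5)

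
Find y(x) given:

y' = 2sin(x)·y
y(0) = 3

General solution: y = Ce^(-2cos(x))
Applying IC y(0) = 3:
Particular solution: y = 3e^(2(1-cos(x)))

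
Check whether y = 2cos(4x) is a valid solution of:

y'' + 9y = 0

Verification:
y'' = -32cos(4x)
y'' + 9y ≠ 0 (frequency mismatch: got 16 instead of 9)

No, it is not a solution.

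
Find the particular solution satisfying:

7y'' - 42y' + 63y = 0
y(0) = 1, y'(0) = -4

General solution: y = (C₁ + C₂x)e^(3x)
Repeated root r = 3
Applying ICs: C₁ = 1, C₂ = -7
Particular solution: y = (1 - 7x)e^(3x)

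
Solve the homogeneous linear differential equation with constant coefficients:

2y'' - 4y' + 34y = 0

Characteristic equation: 2r² - 4r + 34 = 0
Divide by 2: r² - 2r + 17 = 0
Roots: r = 1 ± 4i (complex conjugates)
General solution: y = e^x(C₁cos(4x) + C₂sin(4x))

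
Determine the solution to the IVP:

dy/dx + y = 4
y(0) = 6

General solution: y = 4 + Ce^(-x)
Applying y(0) = 6: C = 6 - 4 = 2
Particular solution: y = 4 + 2e^(-x)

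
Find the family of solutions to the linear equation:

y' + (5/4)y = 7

Using integrating factor method:

General solution: y = 28/5 + Ce^(-5x/4)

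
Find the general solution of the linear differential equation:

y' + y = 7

Using integrating factor method:

General solution: y = 7 + Ce^(-x)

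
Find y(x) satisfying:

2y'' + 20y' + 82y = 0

Characteristic equation: 2r² + 20r + 82 = 0
Divide by 2: r² + 10r + 41 = 0
Roots: r = -5 ± 4i (complex conjugates)
General solution: y = e^(-5x)(C₁cos(4x) + C₂sin(4x))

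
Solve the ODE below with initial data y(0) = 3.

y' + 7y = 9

General solution: y = 9/7 + Ce^(-7x)
Applying y(0) = 3: C = 3 - 9/7 = 12/7
Particular solution: y = 9/7 + (12/7)e^(-7x)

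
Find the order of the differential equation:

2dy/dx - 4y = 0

The order is 1 (highest derivative is of order 1).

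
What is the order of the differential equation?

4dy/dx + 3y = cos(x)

The order is 1 (highest derivative is of order 1).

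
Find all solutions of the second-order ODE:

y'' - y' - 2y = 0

Characteristic equation: r² - r - 2 = 0
Roots: r = 2, -1 (distinct real)
General solution: y = C₁e^(2x) + C₂e^(-x)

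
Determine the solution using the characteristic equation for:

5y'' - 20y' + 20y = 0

Characteristic equation: 5r² - 20r + 20 = 0
Divide by 5: r² - 4r + 4 = 0
Factored: (r - 2)² = 0
Repeated root: r = 2
General solution: y = (C₁ + C₂x)e^(2x)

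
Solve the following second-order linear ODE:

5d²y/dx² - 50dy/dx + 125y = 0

Characteristic equation: 5r² - 50r + 125 = 0
Divide by 5: r² - 10r + 25 = 0
Factored: (r - 5)² = 0
Repeated root: r = 5
General solution: y = (C₁ + C₂x)e^(5x)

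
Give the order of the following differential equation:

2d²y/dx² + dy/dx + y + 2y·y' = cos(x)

The order is 2 (highest derivative is of order 2).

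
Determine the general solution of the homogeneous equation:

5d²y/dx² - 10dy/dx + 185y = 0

Characteristic equation: 5r² - 10r + 185 = 0
Divide by 5: r² - 2r + 37 = 0
Roots: r = 1 ± 6i (complex conjugates)
General solution: y = e^x(C₁cos(6x) + C₂sin(6x))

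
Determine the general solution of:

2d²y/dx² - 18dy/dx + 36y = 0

Characteristic equation: 2r² - 18r + 36 = 0
Divide by 2: r² - 9r + 18 = 0
Roots: r = 6, 3 (distinct real)
General solution: y = C₁e^(6x) + C₂e^(3x)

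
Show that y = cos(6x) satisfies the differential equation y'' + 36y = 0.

Verification:
y'' = -36cos(6x)
y'' + 36y = 0 ✓

Yes, it is a solution.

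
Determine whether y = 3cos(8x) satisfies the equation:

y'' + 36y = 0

Verification:
y'' = -192cos(8x)
y'' + 36y ≠ 0 (frequency mismatch: got 64 instead of 36)

No, it is not a solution.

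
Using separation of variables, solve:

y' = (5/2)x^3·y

Separating variables and integrating:
ln|y| = 5x^4/8 + C

General solution: y = Ce^(5x^4/8)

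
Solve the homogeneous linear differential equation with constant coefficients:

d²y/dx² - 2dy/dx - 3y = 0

Characteristic equation: r² - 2r - 3 = 0
Roots: r = 3, -1 (distinct real)
General solution: y = C₁e^(3x) + C₂e^(-x)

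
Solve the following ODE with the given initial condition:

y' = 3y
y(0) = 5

General solution: y = Ce^(3x)
Applying IC y(0) = 5:
Particular solution: y = 5e^(3x)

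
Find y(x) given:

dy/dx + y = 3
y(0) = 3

General solution: y = 3 + Ce^(-x)
Applying y(0) = 3: C = 3 - 3 = 0
Particular solution: y = 3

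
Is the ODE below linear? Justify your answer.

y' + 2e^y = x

No. Nonlinear (e^y is nonlinear in y)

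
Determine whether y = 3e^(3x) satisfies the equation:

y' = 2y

Verification:
y = 3e^(3x)
y' = 9e^(3x)
But 2y = 6e^(3x)
y' ≠ 2y — the derivative does not match

No, it is not a solution.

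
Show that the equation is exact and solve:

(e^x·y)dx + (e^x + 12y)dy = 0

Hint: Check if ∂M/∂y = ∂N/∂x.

Verify exactness: ∂M/∂y = ∂N/∂x ✓
Find F(x,y) such that ∂F/∂x = M, ∂F/∂y = N
Solution: e^x·y + 6y² = C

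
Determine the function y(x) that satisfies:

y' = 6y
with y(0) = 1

General solution: y = Ce^(6x)
Applying IC y(0) = 1:
Particular solution: y = e^(6x)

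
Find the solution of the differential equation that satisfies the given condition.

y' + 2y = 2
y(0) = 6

General solution: y = 1 + Ce^(-2x)
Applying y(0) = 6: C = 6 - 1 = 5
Particular solution: y = 1 + 5e^(-2x)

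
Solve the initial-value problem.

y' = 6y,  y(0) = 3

General solution: y = Ce^(6x)
Applying IC y(0) = 3:
Particular solution: y = 3e^(6x)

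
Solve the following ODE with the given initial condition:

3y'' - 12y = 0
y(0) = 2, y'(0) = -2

General solution: y = C₁e^(2x) + C₂e^(-2x)
Applying ICs: C₁ = 1/2, C₂ = 3/2
Particular solution: y = (1/2)e^(2x) + (3/2)e^(-2x)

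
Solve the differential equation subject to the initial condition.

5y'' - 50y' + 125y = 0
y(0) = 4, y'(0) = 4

General solution: y = (C₁ + C₂x)e^(5x)
Repeated root r = 5
Applying ICs: C₁ = 4, C₂ = -16
Particular solution: y = (4 - 16x)e^(5x)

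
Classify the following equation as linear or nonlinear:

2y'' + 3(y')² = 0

Nonlinear ((y')² term)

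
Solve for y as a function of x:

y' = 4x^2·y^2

Separating variables and integrating:
-1/y = 4x^3/3 + C

General solution: y^-1 = (-4/3)x^3 + C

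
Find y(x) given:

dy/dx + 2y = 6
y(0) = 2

General solution: y = 3 + Ce^(-2x)
Applying y(0) = 2: C = 2 - 3 = -1
Particular solution: y = 3 - e^(-2x)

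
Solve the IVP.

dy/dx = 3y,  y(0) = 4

General solution: y = Ce^(3x)
Applying IC y(0) = 4:
Particular solution: y = 4e^(3x)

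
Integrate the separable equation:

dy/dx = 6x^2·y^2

Separating variables and integrating:
-1/y = 2x^3 + C

General solution: y^-1 = -2x^3 + C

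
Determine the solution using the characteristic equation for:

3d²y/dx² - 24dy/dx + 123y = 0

Characteristic equation: 3r² - 24r + 123 = 0
Divide by 3: r² - 8r + 41 = 0
Roots: r = 4 ± 5i (complex conjugates)
General solution: y = e^(4x)(C₁cos(5x) + C₂sin(5x))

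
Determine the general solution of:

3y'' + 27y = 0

Characteristic equation: 3r² + 27 = 0
Divide by 3: r² + 9 = 0
Roots: r = ±3i (complex conjugates)
General solution: y = C₁cos(3x) + C₂sin(3x)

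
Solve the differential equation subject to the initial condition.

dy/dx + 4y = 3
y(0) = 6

General solution: y = 3/4 + Ce^(-4x)
Applying y(0) = 6: C = 6 - 3/4 = 21/4
Particular solution: y = 3/4 + (21/4)e^(-4x)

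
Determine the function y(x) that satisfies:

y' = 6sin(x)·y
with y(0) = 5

General solution: y = Ce^(-6cos(x))
Applying IC y(0) = 5:
Particular solution: y = 5e^(6(1-cos(x)))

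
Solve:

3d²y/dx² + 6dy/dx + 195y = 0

Characteristic equation: 3r² + 6r + 195 = 0
Divide by 3: r² + 2r + 65 = 0
Roots: r = -1 ± 8i (complex conjugates)
General solution: y = e^(-x)(C₁cos(8x) + C₂sin(8x))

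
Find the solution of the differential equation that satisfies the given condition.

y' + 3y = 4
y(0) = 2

General solution: y = 4/3 + Ce^(-3x)
Applying y(0) = 2: C = 2 - 4/3 = 2/3
Particular solution: y = 4/3 + (2/3)e^(-3x)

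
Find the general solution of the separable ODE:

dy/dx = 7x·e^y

Separating variables and integrating:
-e^(-y) = 7x²/2 + C

General solution: y = -ln(C - 7x²/2)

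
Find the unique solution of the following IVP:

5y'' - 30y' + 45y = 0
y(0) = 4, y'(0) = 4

General solution: y = (C₁ + C₂x)e^(3x)
Repeated root r = 3
Applying ICs: C₁ = 4, C₂ = -8
Particular solution: y = (4 - 8x)e^(3x)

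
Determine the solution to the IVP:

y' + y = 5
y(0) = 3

General solution: y = 5 + Ce^(-x)
Applying y(0) = 3: C = 3 - 5 = -2
Particular solution: y = 5 - 2e^(-x)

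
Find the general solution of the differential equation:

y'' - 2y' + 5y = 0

Characteristic equation: r² - 2r + 5 = 0
Roots: r = 1 ± 2i (complex conjugates)
General solution: y = e^x(C₁cos(2x) + C₂sin(2x))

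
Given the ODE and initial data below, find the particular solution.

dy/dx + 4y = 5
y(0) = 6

General solution: y = 5/4 + Ce^(-4x)
Applying y(0) = 6: C = 6 - 5/4 = 19/4
Particular solution: y = 5/4 + (19/4)e^(-4x)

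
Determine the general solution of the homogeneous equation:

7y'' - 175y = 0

Characteristic equation: 7r² - 175 = 0
Divide by 7: r² - 25 = 0
Roots: r = 5, -5 (distinct real)
General solution: y = C₁e^(5x) + C₂e^(-5x)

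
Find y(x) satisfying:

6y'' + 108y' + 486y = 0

Characteristic equation: 6r² + 108r + 486 = 0
Divide by 6: r² + 18r + 81 = 0
Factored: (r + 9)² = 0
Repeated root: r = -9
General solution: y = (C₁ + C₂x)e^(-9x)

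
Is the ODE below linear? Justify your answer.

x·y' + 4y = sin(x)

Yes. Linear (y and its derivatives appear to the first power only, no products of y terms)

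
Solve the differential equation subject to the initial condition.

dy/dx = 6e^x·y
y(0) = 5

General solution: y = Ce^(6e^x)
Applying IC y(0) = 5:
Particular solution: y = 5e^(6(e^x - 1))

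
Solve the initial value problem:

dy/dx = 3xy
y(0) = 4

General solution: y = Ce^(3x²/2)
Applying IC y(0) = 4:
Particular solution: y = 4e^(3x²/2)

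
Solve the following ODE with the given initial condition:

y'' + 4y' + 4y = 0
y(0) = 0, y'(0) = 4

General solution: y = (C₁ + C₂x)e^(-2x)
Repeated root r = -2
Applying ICs: C₁ = 0, C₂ = 4
Particular solution: y = 4xe^(-2x)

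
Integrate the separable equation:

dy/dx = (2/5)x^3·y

Separating variables and integrating:
ln|y| = x^4/10 + C

General solution: y = Ce^(x^4/10)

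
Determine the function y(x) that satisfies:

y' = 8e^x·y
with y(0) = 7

General solution: y = Ce^(8e^x)
Applying IC y(0) = 7:
Particular solution: y = 7e^(8(e^x - 1))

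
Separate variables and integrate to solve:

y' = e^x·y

Separating variables and integrating:
ln|y| = e^x + C

General solution: y = Ce^(e^x)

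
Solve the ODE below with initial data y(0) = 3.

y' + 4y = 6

General solution: y = 3/2 + Ce^(-4x)
Applying y(0) = 3: C = 3 - 3/2 = 3/2
Particular solution: y = 3/2 + (3/2)e^(-4x)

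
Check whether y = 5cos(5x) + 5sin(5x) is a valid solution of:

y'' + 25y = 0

Verification:
y'' = -125cos(5x) - 125sin(5x)
y'' + 25y = 0 ✓

Yes, it is a solution.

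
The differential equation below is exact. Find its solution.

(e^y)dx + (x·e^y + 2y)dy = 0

Verify exactness: ∂M/∂y = ∂N/∂x ✓
Find F(x,y) such that ∂F/∂x = M, ∂F/∂y = N
Solution: x·e^y + y² = C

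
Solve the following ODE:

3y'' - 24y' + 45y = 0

Characteristic equation: 3r² - 24r + 45 = 0
Divide by 3: r² - 8r + 15 = 0
Roots: r = 3, 5 (distinct real)
General solution: y = C₁e^(3x) + C₂e^(5x)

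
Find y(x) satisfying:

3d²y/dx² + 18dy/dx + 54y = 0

Characteristic equation: 3r² + 18r + 54 = 0
Divide by 3: r² + 6r + 18 = 0
Roots: r = -3 ± 3i (complex conjugates)
General solution: y = e^(-3x)(C₁cos(3x) + C₂sin(3x))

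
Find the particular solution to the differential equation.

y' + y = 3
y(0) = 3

General solution: y = 3 + Ce^(-x)
Applying y(0) = 3: C = 3 - 3 = 0
Particular solution: y = 3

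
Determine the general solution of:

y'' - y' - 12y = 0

Characteristic equation: r² - r - 12 = 0
Roots: r = 4, -3 (distinct real)
General solution: y = C₁e^(4x) + C₂e^(-3x)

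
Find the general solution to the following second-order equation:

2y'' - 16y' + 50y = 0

Characteristic equation: 2r² - 16r + 50 = 0
Divide by 2: r² - 8r + 25 = 0
Roots: r = 4 ± 3i (complex conjugates)
General solution: y = e^(4x)(C₁cos(3x) + C₂sin(3x))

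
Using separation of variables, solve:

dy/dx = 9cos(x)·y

Separating variables and integrating:
ln|y| = 9sin(x) + C

General solution: y = Ce^(9sin(x))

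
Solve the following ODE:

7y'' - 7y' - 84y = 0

Characteristic equation: 7r² - 7r - 84 = 0
Divide by 7: r² - r - 12 = 0
Roots: r = 4, -3 (distinct real)
General solution: y = C₁e^(4x) + C₂e^(-3x)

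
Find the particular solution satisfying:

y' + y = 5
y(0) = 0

General solution: y = 5 + Ce^(-x)
Applying y(0) = 0: C = 0 - 5 = -5
Particular solution: y = 5 - 5e^(-x)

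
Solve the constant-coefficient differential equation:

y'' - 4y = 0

Characteristic equation: r² - 4 = 0
Roots: r = 2, -2 (distinct real)
General solution: y = C₁e^(2x) + C₂e^(-2x)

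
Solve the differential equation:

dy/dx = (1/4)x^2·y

Separating variables and integrating:
ln|y| = x^3/12 + C

General solution: y = Ce^(x^3/12)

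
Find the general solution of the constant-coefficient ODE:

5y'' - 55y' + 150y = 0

Characteristic equation: 5r² - 55r + 150 = 0
Divide by 5: r² - 11r + 30 = 0
Roots: r = 6, 5 (distinct real)
General solution: y = C₁e^(6x) + C₂e^(5x)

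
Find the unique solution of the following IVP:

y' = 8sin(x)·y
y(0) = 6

General solution: y = Ce^(-8cos(x))
Applying IC y(0) = 6:
Particular solution: y = 6e^(8(1-cos(x)))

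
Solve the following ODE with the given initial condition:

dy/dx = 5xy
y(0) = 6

General solution: y = Ce^(5x²/2)
Applying IC y(0) = 6:
Particular solution: y = 6e^(5x²/2)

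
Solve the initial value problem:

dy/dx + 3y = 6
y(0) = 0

General solution: y = 2 + Ce^(-3x)
Applying y(0) = 0: C = 0 - 2 = -2
Particular solution: y = 2 - 2e^(-3x)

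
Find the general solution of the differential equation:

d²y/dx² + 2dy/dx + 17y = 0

Characteristic equation: r² + 2r + 17 = 0
Roots: r = -1 ± 4i (complex conjugates)
General solution: y = e^(-x)(C₁cos(4x) + C₂sin(4x))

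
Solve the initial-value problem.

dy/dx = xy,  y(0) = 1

General solution: y = Ce^(x²/2)
Applying IC y(0) = 1:
Particular solution: y = e^(x²/2)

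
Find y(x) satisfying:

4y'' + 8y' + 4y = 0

Characteristic equation: 4r² + 8r + 4 = 0
Divide by 4: r² + 2r + 1 = 0
Factored: (r + 1)² = 0
Repeated root: r = -1
General solution: y = (C₁ + C₂x)e^(-x)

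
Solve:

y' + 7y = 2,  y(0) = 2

General solution: y = 2/7 + Ce^(-7x)
Applying y(0) = 2: C = 2 - 2/7 = 12/7
Particular solution: y = 2/7 + (12/7)e^(-7x)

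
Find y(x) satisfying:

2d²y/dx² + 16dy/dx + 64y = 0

Characteristic equation: 2r² + 16r + 64 = 0
Divide by 2: r² + 8r + 32 = 0
Roots: r = -4 ± 4i (complex conjugates)
General solution: y = e^(-4x)(C₁cos(4x) + C₂sin(4x))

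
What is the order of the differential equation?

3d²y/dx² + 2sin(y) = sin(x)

The order is 2 (highest derivative is of order 2).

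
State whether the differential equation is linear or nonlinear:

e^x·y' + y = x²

Linear (y and its derivatives appear to the first power only, no products of y terms)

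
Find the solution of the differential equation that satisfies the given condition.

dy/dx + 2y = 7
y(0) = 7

General solution: y = 7/2 + Ce^(-2x)
Applying y(0) = 7: C = 7 - 7/2 = 7/2
Particular solution: y = 7/2 + (7/2)e^(-2x)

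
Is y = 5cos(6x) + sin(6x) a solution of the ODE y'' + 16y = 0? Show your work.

Verification:
y'' = -180cos(6x) - 36sin(6x)
y'' + 16y ≠ 0 (frequency mismatch: got 36 instead of 16)

No, it is not a solution.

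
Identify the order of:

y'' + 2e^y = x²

The order is 2 (highest derivative is of order 2).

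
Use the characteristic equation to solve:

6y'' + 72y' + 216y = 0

Characteristic equation: 6r² + 72r + 216 = 0
Divide by 6: r² + 12r + 36 = 0
Factored: (r + 6)² = 0
Repeated root: r = -6
General solution: y = (C₁ + C₂x)e^(-6x)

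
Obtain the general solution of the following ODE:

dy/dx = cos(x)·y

Separating variables and integrating:
ln|y| = sin(x) + C

General solution: y = Ce^(sin(x))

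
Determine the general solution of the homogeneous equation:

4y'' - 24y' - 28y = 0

Characteristic equation: 4r² - 24r - 28 = 0
Divide by 4: r² - 6r - 7 = 0
Roots: r = 7, -1 (distinct real)
General solution: y = C₁e^(7x) + C₂e^(-x)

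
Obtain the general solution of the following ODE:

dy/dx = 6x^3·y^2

Separating variables and integrating:
-1/y = 3x^4/2 + C

General solution: y^-1 = (-3/2)x^4 + C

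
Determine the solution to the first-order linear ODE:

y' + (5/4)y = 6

Using integrating factor method:

General solution: y = 24/5 + Ce^(-5x/4)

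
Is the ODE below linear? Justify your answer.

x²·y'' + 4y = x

Yes. Linear (y and its derivatives appear to the first power only, no products of y terms)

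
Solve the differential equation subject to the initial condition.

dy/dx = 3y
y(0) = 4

General solution: y = Ce^(3x)
Applying IC y(0) = 4:
Particular solution: y = 4e^(3x)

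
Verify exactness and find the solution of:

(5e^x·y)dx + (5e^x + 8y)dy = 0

Verify exactness: ∂M/∂y = ∂N/∂x ✓
Find F(x,y) such that ∂F/∂x = M, ∂F/∂y = N
Solution: 5e^x·y + 4y² = C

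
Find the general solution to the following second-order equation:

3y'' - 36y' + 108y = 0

Characteristic equation: 3r² - 36r + 108 = 0
Divide by 3: r² - 12r + 36 = 0
Factored: (r - 6)² = 0
Repeated root: r = 6
General solution: y = (C₁ + C₂x)e^(6x)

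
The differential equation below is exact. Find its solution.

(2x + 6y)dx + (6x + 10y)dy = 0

Verify exactness: ∂M/∂y = ∂N/∂x ✓
Find F(x,y) such that ∂F/∂x = M, ∂F/∂y = N
Solution: x² + 6xy + 5y² = C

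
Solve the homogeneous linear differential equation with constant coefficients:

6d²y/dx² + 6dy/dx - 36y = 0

Characteristic equation: 6r² + 6r - 36 = 0
Divide by 6: r² + r - 6 = 0
Roots: r = 2, -3 (distinct real)
General solution: y = C₁e^(2x) + C₂e^(-3x)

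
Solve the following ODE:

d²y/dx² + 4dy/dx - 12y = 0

Characteristic equation: r² + 4r - 12 = 0
Roots: r = 2, -6 (distinct real)
General solution: y = C₁e^(2x) + C₂e^(-6x)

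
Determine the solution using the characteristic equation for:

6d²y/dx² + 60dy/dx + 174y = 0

Characteristic equation: 6r² + 60r + 174 = 0
Divide by 6: r² + 10r + 29 = 0
Roots: r = -5 ± 2i (complex conjugates)
General solution: y = e^(-5x)(C₁cos(2x) + C₂sin(2x))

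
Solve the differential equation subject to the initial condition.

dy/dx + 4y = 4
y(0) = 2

General solution: y = 1 + Ce^(-4x)
Applying y(0) = 2: C = 2 - 1 = 1
Particular solution: y = 1 + e^(-4x)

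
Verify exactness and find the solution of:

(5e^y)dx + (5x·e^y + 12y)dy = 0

Verify exactness: ∂M/∂y = ∂N/∂x ✓
Find F(x,y) such that ∂F/∂x = M, ∂F/∂y = N
Solution: 5x·e^y + 6y² = C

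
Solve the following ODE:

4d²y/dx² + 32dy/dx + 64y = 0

Characteristic equation: 4r² + 32r + 64 = 0
Divide by 4: r² + 8r + 16 = 0
Factored: (r + 4)² = 0
Repeated root: r = -4
General solution: y = (C₁ + C₂x)e^(-4x)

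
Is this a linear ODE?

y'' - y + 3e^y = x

No. Nonlinear (e^y is nonlinear in y)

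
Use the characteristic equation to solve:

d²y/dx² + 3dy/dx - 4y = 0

Characteristic equation: r² + 3r - 4 = 0
Roots: r = 1, -4 (distinct real)
General solution: y = C₁e^x + C₂e^(-4x)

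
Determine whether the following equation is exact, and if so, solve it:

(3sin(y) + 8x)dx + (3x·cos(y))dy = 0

Verify exactness: ∂M/∂y = ∂N/∂x ✓
Find F(x,y) such that ∂F/∂x = M, ∂F/∂y = N
Solution: 3x·sin(y) + 4x² = C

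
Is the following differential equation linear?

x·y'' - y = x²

Yes. Linear (y and its derivatives appear to the first power only, no products of y terms)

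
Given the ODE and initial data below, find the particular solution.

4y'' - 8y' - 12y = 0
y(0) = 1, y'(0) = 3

General solution: y = C₁e^(3x) + C₂e^(-x)
Applying ICs: C₁ = 1, C₂ = 0
Particular solution: y = e^(3x)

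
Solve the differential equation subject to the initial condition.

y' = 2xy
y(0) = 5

General solution: y = Ce^(x²)
Applying IC y(0) = 5:
Particular solution: y = 5e^(x²)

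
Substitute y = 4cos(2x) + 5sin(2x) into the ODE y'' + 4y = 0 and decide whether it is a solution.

Verification:
y'' = -16cos(2x) - 20sin(2x)
y'' + 4y = 0 ✓

Yes, it is a solution.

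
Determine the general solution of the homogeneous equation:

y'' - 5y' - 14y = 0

Characteristic equation: r² - 5r - 14 = 0
Roots: r = 7, -2 (distinct real)
General solution: y = C₁e^(7x) + C₂e^(-2x)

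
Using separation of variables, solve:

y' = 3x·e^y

Separating variables and integrating:
-e^(-y) = 3x²/2 + C

General solution: y = -ln(C - 3x²/2)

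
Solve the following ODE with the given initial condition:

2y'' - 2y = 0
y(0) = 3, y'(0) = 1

General solution: y = C₁e^x + C₂e^(-x)
Applying ICs: C₁ = 2, C₂ = 1
Particular solution: y = 2e^x + e^(-x)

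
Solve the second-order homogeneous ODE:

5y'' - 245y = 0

Characteristic equation: 5r² - 245 = 0
Divide by 5: r² - 49 = 0
Roots: r = 7, -7 (distinct real)
General solution: y = C₁e^(7x) + C₂e^(-7x)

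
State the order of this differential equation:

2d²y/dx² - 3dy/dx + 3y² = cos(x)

The order is 2 (highest derivative is of order 2).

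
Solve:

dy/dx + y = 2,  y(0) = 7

General solution: y = 2 + Ce^(-x)
Applying y(0) = 7: C = 7 - 2 = 5
Particular solution: y = 2 + 5e^(-x)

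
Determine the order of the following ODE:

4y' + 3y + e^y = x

The order is 1 (highest derivative is of order 1).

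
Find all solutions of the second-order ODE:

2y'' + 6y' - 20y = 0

Characteristic equation: 2r² + 6r - 20 = 0
Divide by 2: r² + 3r - 10 = 0
Roots: r = 2, -5 (distinct real)
General solution: y = C₁e^(2x) + C₂e^(-5x)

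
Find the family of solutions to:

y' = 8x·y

Separating variables and integrating:
ln|y| = 4x^2 + C

General solution: y = Ce^(4x^2)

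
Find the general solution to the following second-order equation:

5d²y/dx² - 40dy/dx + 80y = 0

Characteristic equation: 5r² - 40r + 80 = 0
Divide by 5: r² - 8r + 16 = 0
Factored: (r - 4)² = 0
Repeated root: r = 4
General solution: y = (C₁ + C₂x)e^(4x)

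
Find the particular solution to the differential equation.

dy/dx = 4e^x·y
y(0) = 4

General solution: y = Ce^(4e^x)
Applying IC y(0) = 4:
Particular solution: y = 4e^(4(e^x - 1))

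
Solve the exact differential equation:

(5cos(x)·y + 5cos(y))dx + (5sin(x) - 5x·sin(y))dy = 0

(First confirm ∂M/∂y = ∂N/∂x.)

Verify exactness: ∂M/∂y = ∂N/∂x ✓
Find F(x,y) such that ∂F/∂x = M, ∂F/∂y = N
Solution: 5sin(x)·y + 5x·cos(y) = C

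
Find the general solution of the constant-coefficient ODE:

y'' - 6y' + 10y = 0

Characteristic equation: r² - 6r + 10 = 0
Roots: r = 3 ± i (complex conjugates)
General solution: y = e^(3x)(C₁cos(x) + C₂sin(x))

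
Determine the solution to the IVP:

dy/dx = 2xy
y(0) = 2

General solution: y = Ce^(x²)
Applying IC y(0) = 2:
Particular solution: y = 2e^(x²)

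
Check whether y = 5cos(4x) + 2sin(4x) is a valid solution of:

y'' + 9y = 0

Verification:
y'' = -80cos(4x) - 32sin(4x)
y'' + 9y ≠ 0 (frequency mismatch: got 16 instead of 9)

No, it is not a solution.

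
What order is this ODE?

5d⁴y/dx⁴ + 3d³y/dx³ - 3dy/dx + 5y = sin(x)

The order is 4 (highest derivative is of order 4).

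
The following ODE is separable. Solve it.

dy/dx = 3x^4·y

Separating variables and integrating:
ln|y| = 3x^5/5 + C

General solution: y = Ce^(3x^5/5)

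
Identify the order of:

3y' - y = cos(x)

The order is 1 (highest derivative is of order 1).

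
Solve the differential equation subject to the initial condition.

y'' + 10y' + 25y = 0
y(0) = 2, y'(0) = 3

General solution: y = (C₁ + C₂x)e^(-5x)
Repeated root r = -5
Applying ICs: C₁ = 2, C₂ = 13
Particular solution: y = (2 + 13x)e^(-5x)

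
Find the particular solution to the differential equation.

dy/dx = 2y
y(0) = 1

General solution: y = Ce^(2x)
Applying IC y(0) = 1:
Particular solution: y = e^(2x)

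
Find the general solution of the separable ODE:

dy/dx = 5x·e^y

Separating variables and integrating:
-e^(-y) = 5x²/2 + C

General solution: y = -ln(C - 5x²/2)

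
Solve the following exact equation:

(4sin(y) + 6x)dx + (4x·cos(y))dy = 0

Verify exactness: ∂M/∂y = ∂N/∂x ✓
Find F(x,y) such that ∂F/∂x = M, ∂F/∂y = N
Solution: 4x·sin(y) + 3x² = C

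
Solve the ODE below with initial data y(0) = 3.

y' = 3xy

General solution: y = Ce^(3x²/2)
Applying IC y(0) = 3:
Particular solution: y = 3e^(3x²/2)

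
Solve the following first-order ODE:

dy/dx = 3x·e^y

Separating variables and integrating:
-e^(-y) = 3x²/2 + C

General solution: y = -ln(C - 3x²/2)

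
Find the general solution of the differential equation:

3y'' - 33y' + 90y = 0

Characteristic equation: 3r² - 33r + 90 = 0
Divide by 3: r² - 11r + 30 = 0
Roots: r = 5, 6 (distinct real)
General solution: y = C₁e^(5x) + C₂e^(6x)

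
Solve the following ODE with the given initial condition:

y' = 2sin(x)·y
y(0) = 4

General solution: y = Ce^(-2cos(x))
Applying IC y(0) = 4:
Particular solution: y = 4e^(2(1-cos(x)))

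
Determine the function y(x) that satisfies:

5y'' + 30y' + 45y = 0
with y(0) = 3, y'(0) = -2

General solution: y = (C₁ + C₂x)e^(-3x)
Repeated root r = -3
Applying ICs: C₁ = 3, C₂ = 7
Particular solution: y = (3 + 7x)e^(-3x)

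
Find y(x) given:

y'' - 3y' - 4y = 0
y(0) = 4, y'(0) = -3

General solution: y = C₁e^(4x) + C₂e^(-x)
Applying ICs: C₁ = 1/5, C₂ = 19/5
Particular solution: y = (1/5)e^(4x) + (19/5)e^(-x)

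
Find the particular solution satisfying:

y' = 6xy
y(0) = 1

General solution: y = Ce^(3x²)
Applying IC y(0) = 1:
Particular solution: y = e^(3x²)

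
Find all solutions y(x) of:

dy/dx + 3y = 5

Using integrating factor method:

General solution: y = 5/3 + Ce^(-3x)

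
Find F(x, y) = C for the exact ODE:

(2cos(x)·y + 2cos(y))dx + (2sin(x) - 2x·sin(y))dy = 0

Verify exactness: ∂M/∂y = ∂N/∂x ✓
Find F(x,y) such that ∂F/∂x = M, ∂F/∂y = N
Solution: 2sin(x)·y + 2x·cos(y) = C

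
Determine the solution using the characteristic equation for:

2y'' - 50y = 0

Characteristic equation: 2r² - 50 = 0
Divide by 2: r² - 25 = 0
Roots: r = 5, -5 (distinct real)
General solution: y = C₁e^(5x) + C₂e^(-5x)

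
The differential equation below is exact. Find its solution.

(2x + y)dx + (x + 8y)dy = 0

Verify exactness: ∂M/∂y = ∂N/∂x ✓
Find F(x,y) such that ∂F/∂x = M, ∂F/∂y = N
Solution: x² + xy + 4y² = C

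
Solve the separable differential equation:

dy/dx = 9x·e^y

Separating variables and integrating:
-e^(-y) = 9x²/2 + C

General solution: y = -ln(C - 9x²/2)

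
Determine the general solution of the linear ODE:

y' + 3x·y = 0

Using integrating factor method:

General solution: y = Ce^(-3x^2/2)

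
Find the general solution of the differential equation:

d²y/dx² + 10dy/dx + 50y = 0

Characteristic equation: r² + 10r + 50 = 0
Roots: r = -5 ± 5i (complex conjugates)
General solution: y = e^(-5x)(C₁cos(5x) + C₂sin(5x))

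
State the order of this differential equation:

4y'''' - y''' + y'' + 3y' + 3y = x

The order is 4 (highest derivative is of order 4).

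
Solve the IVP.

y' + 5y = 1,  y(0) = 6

General solution: y = 1/5 + Ce^(-5x)
Applying y(0) = 6: C = 6 - 1/5 = 29/5
Particular solution: y = 1/5 + (29/5)e^(-5x)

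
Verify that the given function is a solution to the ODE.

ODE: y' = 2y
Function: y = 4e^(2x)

Verification:
y = 4e^(2x)
y' = 8e^(2x)
2y = 8e^(2x)
y' = 2y ✓

Yes, it is a solution.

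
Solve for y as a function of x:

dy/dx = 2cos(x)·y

Separating variables and integrating:
ln|y| = 2sin(x) + C

General solution: y = Ce^(2sin(x))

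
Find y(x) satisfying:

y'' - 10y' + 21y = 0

Characteristic equation: r² - 10r + 21 = 0
Roots: r = 7, 3 (distinct real)
General solution: y = C₁e^(7x) + C₂e^(3x)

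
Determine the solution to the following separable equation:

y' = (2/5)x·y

Separating variables and integrating:
ln|y| = x^2/5 + C

General solution: y = Ce^(x^2/5)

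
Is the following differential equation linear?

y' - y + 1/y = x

No. Nonlinear (1/y term)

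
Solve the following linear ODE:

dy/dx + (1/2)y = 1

Using integrating factor method:

General solution: y = 2 + Ce^(-x/2)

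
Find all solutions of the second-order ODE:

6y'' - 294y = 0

Characteristic equation: 6r² - 294 = 0
Divide by 6: r² - 49 = 0
Roots: r = 7, -7 (distinct real)
General solution: y = C₁e^(7x) + C₂e^(-7x)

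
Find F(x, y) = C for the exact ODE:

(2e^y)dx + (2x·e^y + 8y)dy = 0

Verify exactness: ∂M/∂y = ∂N/∂x ✓
Find F(x,y) such that ∂F/∂x = M, ∂F/∂y = N
Solution: 2x·e^y + 4y² = C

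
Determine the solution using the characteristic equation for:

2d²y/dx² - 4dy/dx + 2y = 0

Characteristic equation: 2r² - 4r + 2 = 0
Divide by 2: r² - 2r + 1 = 0
Factored: (r - 1)² = 0
Repeated root: r = 1
General solution: y = (C₁ + C₂x)e^x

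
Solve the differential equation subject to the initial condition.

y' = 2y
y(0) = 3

General solution: y = Ce^(2x)
Applying IC y(0) = 3:
Particular solution: y = 3e^(2x)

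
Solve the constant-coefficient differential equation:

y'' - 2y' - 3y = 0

Characteristic equation: r² - 2r - 3 = 0
Roots: r = 3, -1 (distinct real)
General solution: y = C₁e^(3x) + C₂e^(-x)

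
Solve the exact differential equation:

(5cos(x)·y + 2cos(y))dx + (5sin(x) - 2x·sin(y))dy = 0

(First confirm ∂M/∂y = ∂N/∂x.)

Verify exactness: ∂M/∂y = ∂N/∂x ✓
Find F(x,y) such that ∂F/∂x = M, ∂F/∂y = N
Solution: 5sin(x)·y + 2x·cos(y) = C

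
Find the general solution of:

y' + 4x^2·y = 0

Using integrating factor method:

General solution: y = Ce^(-4x^3/3)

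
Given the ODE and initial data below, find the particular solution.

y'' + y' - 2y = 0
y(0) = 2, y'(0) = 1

General solution: y = C₁e^x + C₂e^(-2x)
Applying ICs: C₁ = 5/3, C₂ = 1/3
Particular solution: y = (5/3)e^x + (1/3)e^(-2x)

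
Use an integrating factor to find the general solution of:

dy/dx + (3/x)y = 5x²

Using integrating factor method:

General solution: y = (5/6)x^3 + Cx^(-3)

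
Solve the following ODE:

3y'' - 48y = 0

Characteristic equation: 3r² - 48 = 0
Divide by 3: r² - 16 = 0
Roots: r = 4, -4 (distinct real)
General solution: y = C₁e^(4x) + C₂e^(-4x)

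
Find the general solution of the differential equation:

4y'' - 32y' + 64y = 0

Characteristic equation: 4r² - 32r + 64 = 0
Divide by 4: r² - 8r + 16 = 0
Factored: (r - 4)² = 0
Repeated root: r = 4
General solution: y = (C₁ + C₂x)e^(4x)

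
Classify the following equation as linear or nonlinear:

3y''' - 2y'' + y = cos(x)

Linear (y and its derivatives appear to the first power only, no products of y terms)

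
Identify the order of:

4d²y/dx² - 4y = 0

The order is 2 (highest derivative is of order 2).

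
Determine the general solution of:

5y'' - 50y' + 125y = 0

Characteristic equation: 5r² - 50r + 125 = 0
Divide by 5: r² - 10r + 25 = 0
Factored: (r - 5)² = 0
Repeated root: r = 5
General solution: y = (C₁ + C₂x)e^(5x)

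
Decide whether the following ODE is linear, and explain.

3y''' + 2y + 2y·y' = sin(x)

Nonlinear (product y·y')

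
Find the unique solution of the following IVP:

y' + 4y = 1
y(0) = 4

General solution: y = 1/4 + Ce^(-4x)
Applying y(0) = 4: C = 4 - 1/4 = 15/4
Particular solution: y = 1/4 + (15/4)e^(-4x)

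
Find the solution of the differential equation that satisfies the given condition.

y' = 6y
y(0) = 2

General solution: y = Ce^(6x)
Applying IC y(0) = 2:
Particular solution: y = 2e^(6x)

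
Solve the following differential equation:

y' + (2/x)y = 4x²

Using integrating factor method:

General solution: y = (4/5)x^3 + Cx^(-2)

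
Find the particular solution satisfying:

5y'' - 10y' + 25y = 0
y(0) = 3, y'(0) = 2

General solution: y = e^x(C₁cos(2x) + C₂sin(2x))
Complex roots r = 1 ± 2i
Applying ICs: C₁ = 3, C₂ = -1/2
Particular solution: y = e^x(3cos(2x) - (1/2)sin(2x))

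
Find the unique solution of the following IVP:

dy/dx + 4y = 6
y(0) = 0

General solution: y = 3/2 + Ce^(-4x)
Applying y(0) = 0: C = 0 - 3/2 = -3/2
Particular solution: y = 3/2 - (3/2)e^(-4x)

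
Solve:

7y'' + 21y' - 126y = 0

Characteristic equation: 7r² + 21r - 126 = 0
Divide by 7: r² + 3r - 18 = 0
Roots: r = 3, -6 (distinct real)
General solution: y = C₁e^(3x) + C₂e^(-6x)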